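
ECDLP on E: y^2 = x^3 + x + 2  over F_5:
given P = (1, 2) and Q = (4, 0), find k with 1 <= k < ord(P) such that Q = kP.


Enumerate multiples of P until we hit Q = (4, 0):
  1P = (1, 2)
  2P = (4, 0)
Match found at i = 2.

k = 2


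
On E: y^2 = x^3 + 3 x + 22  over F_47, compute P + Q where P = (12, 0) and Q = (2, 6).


P != Q, so use the chord formula.
s = (y2 - y1) / (x2 - x1) = (6) / (37) mod 47 = 37
x3 = s^2 - x1 - x2 mod 47 = 37^2 - 12 - 2 = 39
y3 = s (x1 - x3) - y1 mod 47 = 37 * (12 - 39) - 0 = 35

P + Q = (39, 35)


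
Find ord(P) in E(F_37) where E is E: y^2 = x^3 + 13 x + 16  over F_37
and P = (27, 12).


Compute successive multiples of P until we hit O:
  1P = (27, 12)
  2P = (32, 23)
  3P = (8, 15)
  4P = (1, 17)
  5P = (30, 27)
  6P = (5, 24)
  7P = (16, 19)
  8P = (10, 31)
  ... (continuing to 37P)
  37P = O

ord(P) = 37


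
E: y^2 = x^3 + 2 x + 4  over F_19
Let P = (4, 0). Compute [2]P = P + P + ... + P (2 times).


k = 2 = 10_2 (binary, LSB first: 01)
Double-and-add from P = (4, 0):
  bit 0 = 0: acc unchanged = O
  bit 1 = 1: acc = O + O = O

2P = O


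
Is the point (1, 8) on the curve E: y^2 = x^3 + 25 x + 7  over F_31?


Check whether y^2 = x^3 + 25 x + 7 (mod 31) for (x, y) = (1, 8).
LHS: y^2 = 8^2 mod 31 = 2
RHS: x^3 + 25 x + 7 = 1^3 + 25*1 + 7 mod 31 = 2
LHS = RHS

Yes, on the curve


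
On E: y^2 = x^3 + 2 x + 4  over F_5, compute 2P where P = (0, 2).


k = 2 = 10_2 (binary, LSB first: 01)
Double-and-add from P = (0, 2):
  bit 0 = 0: acc unchanged = O
  bit 1 = 1: acc = O + (4, 1) = (4, 1)

2P = (4, 1)


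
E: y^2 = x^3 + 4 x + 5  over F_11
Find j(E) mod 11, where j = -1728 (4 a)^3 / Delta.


Delta = -16(4 a^3 + 27 b^2) mod 11 = 9
-1728 * (4 a)^3 = -1728 * (4*4)^3 mod 11 = 7
j = 7 * 9^(-1) mod 11 = 2

j = 2 (mod 11)


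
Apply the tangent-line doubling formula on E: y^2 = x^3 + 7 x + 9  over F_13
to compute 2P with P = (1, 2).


Doubling: s = (3 x1^2 + a) / (2 y1)
s = (3*1^2 + 7) / (2*2) mod 13 = 9
x3 = s^2 - 2 x1 mod 13 = 9^2 - 2*1 = 1
y3 = s (x1 - x3) - y1 mod 13 = 9 * (1 - 1) - 2 = 11

2P = (1, 11)


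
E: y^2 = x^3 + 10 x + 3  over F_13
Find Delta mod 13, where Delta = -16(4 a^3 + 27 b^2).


4 a^3 + 27 b^2 = 4*10^3 + 27*3^2 = 4000 + 243 = 4243
Delta = -16 * (4243) = -67888
Delta mod 13 = 11

Delta = 11 (mod 13)


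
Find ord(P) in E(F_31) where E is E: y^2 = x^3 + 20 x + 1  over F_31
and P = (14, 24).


Compute successive multiples of P until we hit O:
  1P = (14, 24)
  2P = (5, 28)
  3P = (21, 17)
  4P = (28, 21)
  5P = (24, 18)
  6P = (7, 9)
  7P = (7, 22)
  8P = (24, 13)
  ... (continuing to 13P)
  13P = O

ord(P) = 13


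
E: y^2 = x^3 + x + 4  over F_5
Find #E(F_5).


For each x in F_5, count y with y^2 = x^3 + 1 x + 4 mod 5:
  x = 0: RHS = 4, y in [2, 3]  -> 2 point(s)
  x = 1: RHS = 1, y in [1, 4]  -> 2 point(s)
  x = 2: RHS = 4, y in [2, 3]  -> 2 point(s)
  x = 3: RHS = 4, y in [2, 3]  -> 2 point(s)
Affine points: 8. Add the point at infinity: total = 9.

#E(F_5) = 9


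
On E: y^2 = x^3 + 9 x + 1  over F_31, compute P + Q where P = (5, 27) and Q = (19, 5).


P != Q, so use the chord formula.
s = (y2 - y1) / (x2 - x1) = (9) / (14) mod 31 = 25
x3 = s^2 - x1 - x2 mod 31 = 25^2 - 5 - 19 = 12
y3 = s (x1 - x3) - y1 mod 31 = 25 * (5 - 12) - 27 = 15

P + Q = (12, 15)


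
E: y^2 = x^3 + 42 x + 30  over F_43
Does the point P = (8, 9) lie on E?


Check whether y^2 = x^3 + 42 x + 30 (mod 43) for (x, y) = (8, 9).
LHS: y^2 = 9^2 mod 43 = 38
RHS: x^3 + 42 x + 30 = 8^3 + 42*8 + 30 mod 43 = 18
LHS != RHS

No, not on the curve


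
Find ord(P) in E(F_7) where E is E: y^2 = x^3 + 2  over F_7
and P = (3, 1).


Compute successive multiples of P until we hit O:
  1P = (3, 1)
  2P = (3, 6)
  3P = O

ord(P) = 3


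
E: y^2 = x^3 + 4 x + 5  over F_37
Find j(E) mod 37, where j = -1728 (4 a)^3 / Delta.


Delta = -16(4 a^3 + 27 b^2) mod 37 = 15
-1728 * (4 a)^3 = -1728 * (4*4)^3 mod 37 = 27
j = 27 * 15^(-1) mod 37 = 24

j = 24 (mod 37)


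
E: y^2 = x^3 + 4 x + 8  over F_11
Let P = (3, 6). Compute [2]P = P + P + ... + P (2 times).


k = 2 = 10_2 (binary, LSB first: 01)
Double-and-add from P = (3, 6):
  bit 0 = 0: acc unchanged = O
  bit 1 = 1: acc = O + (9, 6) = (9, 6)

2P = (9, 6)


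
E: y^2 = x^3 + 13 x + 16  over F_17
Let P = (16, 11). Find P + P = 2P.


Doubling: s = (3 x1^2 + a) / (2 y1)
s = (3*16^2 + 13) / (2*11) mod 17 = 10
x3 = s^2 - 2 x1 mod 17 = 10^2 - 2*16 = 0
y3 = s (x1 - x3) - y1 mod 17 = 10 * (16 - 0) - 11 = 13

2P = (0, 13)


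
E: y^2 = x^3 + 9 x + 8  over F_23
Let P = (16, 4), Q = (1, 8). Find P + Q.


P != Q, so use the chord formula.
s = (y2 - y1) / (x2 - x1) = (4) / (8) mod 23 = 12
x3 = s^2 - x1 - x2 mod 23 = 12^2 - 16 - 1 = 12
y3 = s (x1 - x3) - y1 mod 23 = 12 * (16 - 12) - 4 = 21

P + Q = (12, 21)


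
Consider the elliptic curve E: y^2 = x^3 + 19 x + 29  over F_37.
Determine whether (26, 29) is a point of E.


Check whether y^2 = x^3 + 19 x + 29 (mod 37) for (x, y) = (26, 29).
LHS: y^2 = 29^2 mod 37 = 27
RHS: x^3 + 19 x + 29 = 26^3 + 19*26 + 29 mod 37 = 6
LHS != RHS

No, not on the curve


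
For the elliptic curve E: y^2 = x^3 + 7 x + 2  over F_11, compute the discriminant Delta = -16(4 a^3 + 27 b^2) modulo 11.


4 a^3 + 27 b^2 = 4*7^3 + 27*2^2 = 1372 + 108 = 1480
Delta = -16 * (1480) = -23680
Delta mod 11 = 3

Delta = 3 (mod 11)


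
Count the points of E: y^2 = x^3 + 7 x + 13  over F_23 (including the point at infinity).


For each x in F_23, count y with y^2 = x^3 + 7 x + 13 mod 23:
  x = 0: RHS = 13, y in [6, 17]  -> 2 point(s)
  x = 2: RHS = 12, y in [9, 14]  -> 2 point(s)
  x = 4: RHS = 13, y in [6, 17]  -> 2 point(s)
  x = 5: RHS = 12, y in [9, 14]  -> 2 point(s)
  x = 6: RHS = 18, y in [8, 15]  -> 2 point(s)
  x = 8: RHS = 6, y in [11, 12]  -> 2 point(s)
  x = 9: RHS = 0, y in [0]  -> 1 point(s)
  x = 10: RHS = 2, y in [5, 18]  -> 2 point(s)
  x = 11: RHS = 18, y in [8, 15]  -> 2 point(s)
  x = 12: RHS = 8, y in [10, 13]  -> 2 point(s)
  x = 13: RHS = 1, y in [1, 22]  -> 2 point(s)
  x = 14: RHS = 3, y in [7, 16]  -> 2 point(s)
  x = 16: RHS = 12, y in [9, 14]  -> 2 point(s)
  x = 17: RHS = 8, y in [10, 13]  -> 2 point(s)
  x = 19: RHS = 13, y in [6, 17]  -> 2 point(s)
Affine points: 29. Add the point at infinity: total = 30.

#E(F_23) = 30


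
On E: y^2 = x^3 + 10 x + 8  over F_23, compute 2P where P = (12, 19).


Doubling: s = (3 x1^2 + a) / (2 y1)
s = (3*12^2 + 10) / (2*19) mod 23 = 8
x3 = s^2 - 2 x1 mod 23 = 8^2 - 2*12 = 17
y3 = s (x1 - x3) - y1 mod 23 = 8 * (12 - 17) - 19 = 10

2P = (17, 10)


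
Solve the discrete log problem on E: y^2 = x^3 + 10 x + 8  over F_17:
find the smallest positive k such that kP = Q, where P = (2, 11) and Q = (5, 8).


Enumerate multiples of P until we hit Q = (5, 8):
  1P = (2, 11)
  2P = (14, 11)
  3P = (1, 6)
  4P = (5, 8)
Match found at i = 4.

k = 4


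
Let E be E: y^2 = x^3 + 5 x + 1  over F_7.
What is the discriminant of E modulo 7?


4 a^3 + 27 b^2 = 4*5^3 + 27*1^2 = 500 + 27 = 527
Delta = -16 * (527) = -8432
Delta mod 7 = 3

Delta = 3 (mod 7)


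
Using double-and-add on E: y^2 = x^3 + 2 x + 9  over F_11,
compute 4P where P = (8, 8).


k = 4 = 100_2 (binary, LSB first: 001)
Double-and-add from P = (8, 8):
  bit 0 = 0: acc unchanged = O
  bit 1 = 0: acc unchanged = O
  bit 2 = 1: acc = O + (8, 3) = (8, 3)

4P = (8, 3)


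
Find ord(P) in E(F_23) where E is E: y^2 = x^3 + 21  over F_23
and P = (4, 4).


Compute successive multiples of P until we hit O:
  1P = (4, 4)
  2P = (5, 13)
  3P = (3, 5)
  4P = (17, 9)
  5P = (8, 21)
  6P = (19, 7)
  7P = (12, 22)
  8P = (2, 12)
  ... (continuing to 24P)
  24P = O

ord(P) = 24


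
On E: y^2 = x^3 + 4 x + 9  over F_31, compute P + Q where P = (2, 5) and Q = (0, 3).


P != Q, so use the chord formula.
s = (y2 - y1) / (x2 - x1) = (29) / (29) mod 31 = 1
x3 = s^2 - x1 - x2 mod 31 = 1^2 - 2 - 0 = 30
y3 = s (x1 - x3) - y1 mod 31 = 1 * (2 - 30) - 5 = 29

P + Q = (30, 29)


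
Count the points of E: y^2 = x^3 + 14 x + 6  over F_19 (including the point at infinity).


For each x in F_19, count y with y^2 = x^3 + 14 x + 6 mod 19:
  x = 0: RHS = 6, y in [5, 14]  -> 2 point(s)
  x = 2: RHS = 4, y in [2, 17]  -> 2 point(s)
  x = 5: RHS = 11, y in [7, 12]  -> 2 point(s)
  x = 9: RHS = 6, y in [5, 14]  -> 2 point(s)
  x = 10: RHS = 6, y in [5, 14]  -> 2 point(s)
  x = 11: RHS = 9, y in [3, 16]  -> 2 point(s)
  x = 14: RHS = 1, y in [1, 18]  -> 2 point(s)
  x = 15: RHS = 0, y in [0]  -> 1 point(s)
Affine points: 15. Add the point at infinity: total = 16.

#E(F_19) = 16


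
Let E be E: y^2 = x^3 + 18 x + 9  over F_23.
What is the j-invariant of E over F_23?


Delta = -16(4 a^3 + 27 b^2) mod 23 = 10
-1728 * (4 a)^3 = -1728 * (4*18)^3 mod 23 = 11
j = 11 * 10^(-1) mod 23 = 8

j = 8 (mod 23)


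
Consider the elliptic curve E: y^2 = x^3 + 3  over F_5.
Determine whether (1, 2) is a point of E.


Check whether y^2 = x^3 + 0 x + 3 (mod 5) for (x, y) = (1, 2).
LHS: y^2 = 2^2 mod 5 = 4
RHS: x^3 + 0 x + 3 = 1^3 + 0*1 + 3 mod 5 = 4
LHS = RHS

Yes, on the curve


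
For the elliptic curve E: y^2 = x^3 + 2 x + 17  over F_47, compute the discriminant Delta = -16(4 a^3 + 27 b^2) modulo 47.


4 a^3 + 27 b^2 = 4*2^3 + 27*17^2 = 32 + 7803 = 7835
Delta = -16 * (7835) = -125360
Delta mod 47 = 36

Delta = 36 (mod 47)


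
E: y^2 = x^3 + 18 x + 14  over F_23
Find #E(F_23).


For each x in F_23, count y with y^2 = x^3 + 18 x + 14 mod 23:
  x = 2: RHS = 12, y in [9, 14]  -> 2 point(s)
  x = 3: RHS = 3, y in [7, 16]  -> 2 point(s)
  x = 4: RHS = 12, y in [9, 14]  -> 2 point(s)
  x = 6: RHS = 16, y in [4, 19]  -> 2 point(s)
  x = 7: RHS = 0, y in [0]  -> 1 point(s)
  x = 8: RHS = 3, y in [7, 16]  -> 2 point(s)
  x = 9: RHS = 8, y in [10, 13]  -> 2 point(s)
  x = 11: RHS = 2, y in [5, 18]  -> 2 point(s)
  x = 12: RHS = 3, y in [7, 16]  -> 2 point(s)
  x = 15: RHS = 2, y in [5, 18]  -> 2 point(s)
  x = 17: RHS = 12, y in [9, 14]  -> 2 point(s)
  x = 18: RHS = 6, y in [11, 12]  -> 2 point(s)
  x = 19: RHS = 16, y in [4, 19]  -> 2 point(s)
  x = 20: RHS = 2, y in [5, 18]  -> 2 point(s)
  x = 21: RHS = 16, y in [4, 19]  -> 2 point(s)
  x = 22: RHS = 18, y in [8, 15]  -> 2 point(s)
Affine points: 31. Add the point at infinity: total = 32.

#E(F_23) = 32


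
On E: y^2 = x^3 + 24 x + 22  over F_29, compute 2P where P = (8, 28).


Doubling: s = (3 x1^2 + a) / (2 y1)
s = (3*8^2 + 24) / (2*28) mod 29 = 8
x3 = s^2 - 2 x1 mod 29 = 8^2 - 2*8 = 19
y3 = s (x1 - x3) - y1 mod 29 = 8 * (8 - 19) - 28 = 0

2P = (19, 0)


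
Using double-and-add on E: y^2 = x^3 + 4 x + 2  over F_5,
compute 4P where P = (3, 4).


k = 4 = 100_2 (binary, LSB first: 001)
Double-and-add from P = (3, 4):
  bit 0 = 0: acc unchanged = O
  bit 1 = 0: acc unchanged = O
  bit 2 = 1: acc = O + (3, 4) = (3, 4)

4P = (3, 4)


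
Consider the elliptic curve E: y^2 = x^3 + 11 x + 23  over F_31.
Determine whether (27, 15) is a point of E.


Check whether y^2 = x^3 + 11 x + 23 (mod 31) for (x, y) = (27, 15).
LHS: y^2 = 15^2 mod 31 = 8
RHS: x^3 + 11 x + 23 = 27^3 + 11*27 + 23 mod 31 = 8
LHS = RHS

Yes, on the curve


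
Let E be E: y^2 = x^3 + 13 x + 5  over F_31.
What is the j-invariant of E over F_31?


Delta = -16(4 a^3 + 27 b^2) mod 31 = 27
-1728 * (4 a)^3 = -1728 * (4*13)^3 mod 31 = 29
j = 29 * 27^(-1) mod 31 = 16

j = 16 (mod 31)


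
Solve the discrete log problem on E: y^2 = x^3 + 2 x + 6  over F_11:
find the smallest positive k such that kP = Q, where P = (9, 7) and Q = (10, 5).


Enumerate multiples of P until we hit Q = (10, 5):
  1P = (9, 7)
  2P = (5, 8)
  3P = (6, 6)
  4P = (1, 3)
  5P = (4, 1)
  6P = (10, 5)
Match found at i = 6.

k = 6


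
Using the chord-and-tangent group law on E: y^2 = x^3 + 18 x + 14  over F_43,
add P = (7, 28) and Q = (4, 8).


P != Q, so use the chord formula.
s = (y2 - y1) / (x2 - x1) = (23) / (40) mod 43 = 21
x3 = s^2 - x1 - x2 mod 43 = 21^2 - 7 - 4 = 0
y3 = s (x1 - x3) - y1 mod 43 = 21 * (7 - 0) - 28 = 33

P + Q = (0, 33)


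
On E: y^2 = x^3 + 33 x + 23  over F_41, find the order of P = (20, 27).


Compute successive multiples of P until we hit O:
  1P = (20, 27)
  2P = (11, 35)
  3P = (28, 12)
  4P = (1, 4)
  5P = (0, 8)
  6P = (30, 25)
  7P = (14, 21)
  8P = (8, 26)
  ... (continuing to 22P)
  22P = O

ord(P) = 22


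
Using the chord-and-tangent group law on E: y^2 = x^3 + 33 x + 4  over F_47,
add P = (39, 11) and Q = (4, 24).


P != Q, so use the chord formula.
s = (y2 - y1) / (x2 - x1) = (13) / (12) mod 47 = 5
x3 = s^2 - x1 - x2 mod 47 = 5^2 - 39 - 4 = 29
y3 = s (x1 - x3) - y1 mod 47 = 5 * (39 - 29) - 11 = 39

P + Q = (29, 39)


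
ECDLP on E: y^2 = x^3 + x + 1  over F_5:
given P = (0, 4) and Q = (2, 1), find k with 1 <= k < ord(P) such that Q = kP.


Enumerate multiples of P until we hit Q = (2, 1):
  1P = (0, 4)
  2P = (4, 3)
  3P = (2, 4)
  4P = (3, 1)
  5P = (3, 4)
  6P = (2, 1)
Match found at i = 6.

k = 6


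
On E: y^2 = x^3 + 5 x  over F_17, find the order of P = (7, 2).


Compute successive multiples of P until we hit O:
  1P = (7, 2)
  2P = (2, 1)
  3P = (6, 5)
  4P = (13, 16)
  5P = (10, 8)
  6P = (4, 4)
  7P = (14, 14)
  8P = (9, 14)
  ... (continuing to 26P)
  26P = O

ord(P) = 26


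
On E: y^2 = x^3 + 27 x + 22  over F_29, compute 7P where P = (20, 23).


k = 7 = 111_2 (binary, LSB first: 111)
Double-and-add from P = (20, 23):
  bit 0 = 1: acc = O + (20, 23) = (20, 23)
  bit 1 = 1: acc = (20, 23) + (24, 9) = (19, 17)
  bit 2 = 1: acc = (19, 17) + (26, 28) = (6, 20)

7P = (6, 20)


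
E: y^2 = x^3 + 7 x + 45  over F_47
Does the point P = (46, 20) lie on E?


Check whether y^2 = x^3 + 7 x + 45 (mod 47) for (x, y) = (46, 20).
LHS: y^2 = 20^2 mod 47 = 24
RHS: x^3 + 7 x + 45 = 46^3 + 7*46 + 45 mod 47 = 37
LHS != RHS

No, not on the curve


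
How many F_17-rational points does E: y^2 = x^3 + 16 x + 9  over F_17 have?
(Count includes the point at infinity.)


For each x in F_17, count y with y^2 = x^3 + 16 x + 9 mod 17:
  x = 0: RHS = 9, y in [3, 14]  -> 2 point(s)
  x = 1: RHS = 9, y in [3, 14]  -> 2 point(s)
  x = 2: RHS = 15, y in [7, 10]  -> 2 point(s)
  x = 3: RHS = 16, y in [4, 13]  -> 2 point(s)
  x = 4: RHS = 1, y in [1, 16]  -> 2 point(s)
  x = 6: RHS = 15, y in [7, 10]  -> 2 point(s)
  x = 9: RHS = 15, y in [7, 10]  -> 2 point(s)
  x = 10: RHS = 13, y in [8, 9]  -> 2 point(s)
  x = 12: RHS = 8, y in [5, 12]  -> 2 point(s)
  x = 13: RHS = 0, y in [0]  -> 1 point(s)
  x = 14: RHS = 2, y in [6, 11]  -> 2 point(s)
  x = 16: RHS = 9, y in [3, 14]  -> 2 point(s)
Affine points: 23. Add the point at infinity: total = 24.

#E(F_17) = 24


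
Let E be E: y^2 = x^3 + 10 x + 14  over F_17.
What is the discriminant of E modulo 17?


4 a^3 + 27 b^2 = 4*10^3 + 27*14^2 = 4000 + 5292 = 9292
Delta = -16 * (9292) = -148672
Delta mod 17 = 10

Delta = 10 (mod 17)


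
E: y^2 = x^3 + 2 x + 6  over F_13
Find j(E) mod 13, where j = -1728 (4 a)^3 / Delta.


Delta = -16(4 a^3 + 27 b^2) mod 13 = 4
-1728 * (4 a)^3 = -1728 * (4*2)^3 mod 13 = 5
j = 5 * 4^(-1) mod 13 = 11

j = 11 (mod 13)


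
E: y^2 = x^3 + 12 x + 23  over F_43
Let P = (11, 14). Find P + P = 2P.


Doubling: s = (3 x1^2 + a) / (2 y1)
s = (3*11^2 + 12) / (2*14) mod 43 = 18
x3 = s^2 - 2 x1 mod 43 = 18^2 - 2*11 = 1
y3 = s (x1 - x3) - y1 mod 43 = 18 * (11 - 1) - 14 = 37

2P = (1, 37)


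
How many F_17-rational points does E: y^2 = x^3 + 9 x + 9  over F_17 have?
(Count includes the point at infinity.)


For each x in F_17, count y with y^2 = x^3 + 9 x + 9 mod 17:
  x = 0: RHS = 9, y in [3, 14]  -> 2 point(s)
  x = 1: RHS = 2, y in [6, 11]  -> 2 point(s)
  x = 2: RHS = 1, y in [1, 16]  -> 2 point(s)
  x = 5: RHS = 9, y in [3, 14]  -> 2 point(s)
  x = 8: RHS = 15, y in [7, 10]  -> 2 point(s)
  x = 12: RHS = 9, y in [3, 14]  -> 2 point(s)
  x = 15: RHS = 0, y in [0]  -> 1 point(s)
  x = 16: RHS = 16, y in [4, 13]  -> 2 point(s)
Affine points: 15. Add the point at infinity: total = 16.

#E(F_17) = 16


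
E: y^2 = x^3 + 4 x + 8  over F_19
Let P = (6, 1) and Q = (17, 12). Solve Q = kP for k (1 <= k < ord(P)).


Enumerate multiples of P until we hit Q = (17, 12):
  1P = (6, 1)
  2P = (8, 1)
  3P = (5, 18)
  4P = (12, 6)
  5P = (17, 12)
Match found at i = 5.

k = 5


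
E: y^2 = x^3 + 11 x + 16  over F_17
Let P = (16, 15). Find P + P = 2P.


Doubling: s = (3 x1^2 + a) / (2 y1)
s = (3*16^2 + 11) / (2*15) mod 17 = 5
x3 = s^2 - 2 x1 mod 17 = 5^2 - 2*16 = 10
y3 = s (x1 - x3) - y1 mod 17 = 5 * (16 - 10) - 15 = 15

2P = (10, 15)


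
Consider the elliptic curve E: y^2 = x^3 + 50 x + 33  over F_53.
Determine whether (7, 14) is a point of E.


Check whether y^2 = x^3 + 50 x + 33 (mod 53) for (x, y) = (7, 14).
LHS: y^2 = 14^2 mod 53 = 37
RHS: x^3 + 50 x + 33 = 7^3 + 50*7 + 33 mod 53 = 37
LHS = RHS

Yes, on the curve


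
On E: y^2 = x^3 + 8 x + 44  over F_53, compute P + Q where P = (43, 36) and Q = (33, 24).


P != Q, so use the chord formula.
s = (y2 - y1) / (x2 - x1) = (41) / (43) mod 53 = 33
x3 = s^2 - x1 - x2 mod 53 = 33^2 - 43 - 33 = 6
y3 = s (x1 - x3) - y1 mod 53 = 33 * (43 - 6) - 36 = 19

P + Q = (6, 19)


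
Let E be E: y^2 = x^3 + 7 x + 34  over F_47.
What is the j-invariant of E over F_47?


Delta = -16(4 a^3 + 27 b^2) mod 47 = 27
-1728 * (4 a)^3 = -1728 * (4*7)^3 mod 47 = 33
j = 33 * 27^(-1) mod 47 = 43

j = 43 (mod 47)


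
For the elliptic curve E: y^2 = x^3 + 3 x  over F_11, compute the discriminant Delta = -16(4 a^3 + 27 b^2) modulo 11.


4 a^3 + 27 b^2 = 4*3^3 + 27*0^2 = 108 + 0 = 108
Delta = -16 * (108) = -1728
Delta mod 11 = 10

Delta = 10 (mod 11)


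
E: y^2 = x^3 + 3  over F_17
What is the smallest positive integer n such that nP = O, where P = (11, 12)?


Compute successive multiples of P until we hit O:
  1P = (11, 12)
  2P = (11, 5)
  3P = O

ord(P) = 3


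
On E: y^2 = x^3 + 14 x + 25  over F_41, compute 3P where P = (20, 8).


k = 3 = 11_2 (binary, LSB first: 11)
Double-and-add from P = (20, 8):
  bit 0 = 1: acc = O + (20, 8) = (20, 8)
  bit 1 = 1: acc = (20, 8) + (2, 15) = (17, 25)

3P = (17, 25)


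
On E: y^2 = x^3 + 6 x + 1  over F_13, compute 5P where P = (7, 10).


k = 5 = 101_2 (binary, LSB first: 101)
Double-and-add from P = (7, 10):
  bit 0 = 1: acc = O + (7, 10) = (7, 10)
  bit 1 = 0: acc unchanged = (7, 10)
  bit 2 = 1: acc = (7, 10) + (5, 0) = (0, 12)

5P = (0, 12)


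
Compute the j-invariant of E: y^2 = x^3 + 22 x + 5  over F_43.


Delta = -16(4 a^3 + 27 b^2) mod 43 = 28
-1728 * (4 a)^3 = -1728 * (4*22)^3 mod 43 = 22
j = 22 * 28^(-1) mod 43 = 10

j = 10 (mod 43)


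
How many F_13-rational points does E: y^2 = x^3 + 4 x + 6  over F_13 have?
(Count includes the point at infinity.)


For each x in F_13, count y with y^2 = x^3 + 4 x + 6 mod 13:
  x = 2: RHS = 9, y in [3, 10]  -> 2 point(s)
  x = 6: RHS = 12, y in [5, 8]  -> 2 point(s)
  x = 7: RHS = 0, y in [0]  -> 1 point(s)
  x = 8: RHS = 4, y in [2, 11]  -> 2 point(s)
  x = 9: RHS = 4, y in [2, 11]  -> 2 point(s)
  x = 11: RHS = 3, y in [4, 9]  -> 2 point(s)
  x = 12: RHS = 1, y in [1, 12]  -> 2 point(s)
Affine points: 13. Add the point at infinity: total = 14.

#E(F_13) = 14


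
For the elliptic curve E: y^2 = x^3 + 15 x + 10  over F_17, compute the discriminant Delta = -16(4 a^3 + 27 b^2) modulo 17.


4 a^3 + 27 b^2 = 4*15^3 + 27*10^2 = 13500 + 2700 = 16200
Delta = -16 * (16200) = -259200
Delta mod 17 = 16

Delta = 16 (mod 17)


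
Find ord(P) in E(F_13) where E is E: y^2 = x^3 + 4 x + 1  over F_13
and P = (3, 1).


Compute successive multiples of P until we hit O:
  1P = (3, 1)
  2P = (10, 1)
  3P = (0, 12)
  4P = (9, 8)
  5P = (2, 11)
  6P = (4, 9)
  7P = (5, 9)
  8P = (8, 5)
  ... (continuing to 19P)
  19P = O

ord(P) = 19


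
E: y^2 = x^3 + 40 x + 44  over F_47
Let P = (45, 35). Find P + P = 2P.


Doubling: s = (3 x1^2 + a) / (2 y1)
s = (3*45^2 + 40) / (2*35) mod 47 = 37
x3 = s^2 - 2 x1 mod 47 = 37^2 - 2*45 = 10
y3 = s (x1 - x3) - y1 mod 47 = 37 * (45 - 10) - 35 = 38

2P = (10, 38)


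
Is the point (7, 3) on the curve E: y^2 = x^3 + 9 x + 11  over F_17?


Check whether y^2 = x^3 + 9 x + 11 (mod 17) for (x, y) = (7, 3).
LHS: y^2 = 3^2 mod 17 = 9
RHS: x^3 + 9 x + 11 = 7^3 + 9*7 + 11 mod 17 = 9
LHS = RHS

Yes, on the curve


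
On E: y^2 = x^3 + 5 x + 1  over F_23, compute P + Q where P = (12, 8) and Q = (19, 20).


P != Q, so use the chord formula.
s = (y2 - y1) / (x2 - x1) = (12) / (7) mod 23 = 5
x3 = s^2 - x1 - x2 mod 23 = 5^2 - 12 - 19 = 17
y3 = s (x1 - x3) - y1 mod 23 = 5 * (12 - 17) - 8 = 13

P + Q = (17, 13)


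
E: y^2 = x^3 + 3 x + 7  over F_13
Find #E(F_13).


For each x in F_13, count y with y^2 = x^3 + 3 x + 7 mod 13:
  x = 3: RHS = 4, y in [2, 11]  -> 2 point(s)
  x = 5: RHS = 4, y in [2, 11]  -> 2 point(s)
  x = 8: RHS = 10, y in [6, 7]  -> 2 point(s)
  x = 9: RHS = 9, y in [3, 10]  -> 2 point(s)
  x = 10: RHS = 10, y in [6, 7]  -> 2 point(s)
  x = 12: RHS = 3, y in [4, 9]  -> 2 point(s)
Affine points: 12. Add the point at infinity: total = 13.

#E(F_13) = 13


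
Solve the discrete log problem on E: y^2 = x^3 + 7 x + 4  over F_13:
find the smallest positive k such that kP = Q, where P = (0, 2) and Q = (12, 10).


Enumerate multiples of P until we hit Q = (12, 10):
  1P = (0, 2)
  2P = (12, 3)
  3P = (2, 0)
  4P = (12, 10)
Match found at i = 4.

k = 4


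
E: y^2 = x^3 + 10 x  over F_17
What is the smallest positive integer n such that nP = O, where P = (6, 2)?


Compute successive multiples of P until we hit O:
  1P = (6, 2)
  2P = (4, 6)
  3P = (11, 8)
  4P = (13, 10)
  5P = (0, 0)
  6P = (13, 7)
  7P = (11, 9)
  8P = (4, 11)
  ... (continuing to 10P)
  10P = O

ord(P) = 10


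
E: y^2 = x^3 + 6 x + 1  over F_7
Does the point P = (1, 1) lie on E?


Check whether y^2 = x^3 + 6 x + 1 (mod 7) for (x, y) = (1, 1).
LHS: y^2 = 1^2 mod 7 = 1
RHS: x^3 + 6 x + 1 = 1^3 + 6*1 + 1 mod 7 = 1
LHS = RHS

Yes, on the curve


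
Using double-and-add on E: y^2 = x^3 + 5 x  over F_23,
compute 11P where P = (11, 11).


k = 11 = 1011_2 (binary, LSB first: 1101)
Double-and-add from P = (11, 11):
  bit 0 = 1: acc = O + (11, 11) = (11, 11)
  bit 1 = 1: acc = (11, 11) + (1, 12) = (14, 10)
  bit 2 = 0: acc unchanged = (14, 10)
  bit 3 = 1: acc = (14, 10) + (16, 17) = (11, 12)

11P = (11, 12)


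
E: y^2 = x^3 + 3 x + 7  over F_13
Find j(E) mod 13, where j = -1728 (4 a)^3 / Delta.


Delta = -16(4 a^3 + 27 b^2) mod 13 = 10
-1728 * (4 a)^3 = -1728 * (4*3)^3 mod 13 = 12
j = 12 * 10^(-1) mod 13 = 9

j = 9 (mod 13)


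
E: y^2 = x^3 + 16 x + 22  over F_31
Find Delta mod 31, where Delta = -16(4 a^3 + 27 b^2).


4 a^3 + 27 b^2 = 4*16^3 + 27*22^2 = 16384 + 13068 = 29452
Delta = -16 * (29452) = -471232
Delta mod 31 = 30

Delta = 30 (mod 31)


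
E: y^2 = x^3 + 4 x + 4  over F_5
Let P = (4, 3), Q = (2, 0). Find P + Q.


P != Q, so use the chord formula.
s = (y2 - y1) / (x2 - x1) = (2) / (3) mod 5 = 4
x3 = s^2 - x1 - x2 mod 5 = 4^2 - 4 - 2 = 0
y3 = s (x1 - x3) - y1 mod 5 = 4 * (4 - 0) - 3 = 3

P + Q = (0, 3)


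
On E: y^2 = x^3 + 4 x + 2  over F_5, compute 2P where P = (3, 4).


Doubling: s = (3 x1^2 + a) / (2 y1)
s = (3*3^2 + 4) / (2*4) mod 5 = 2
x3 = s^2 - 2 x1 mod 5 = 2^2 - 2*3 = 3
y3 = s (x1 - x3) - y1 mod 5 = 2 * (3 - 3) - 4 = 1

2P = (3, 1)


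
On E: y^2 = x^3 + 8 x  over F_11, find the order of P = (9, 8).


Compute successive multiples of P until we hit O:
  1P = (9, 8)
  2P = (9, 3)
  3P = O

ord(P) = 3


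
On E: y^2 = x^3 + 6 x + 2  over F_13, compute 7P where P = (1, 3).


k = 7 = 111_2 (binary, LSB first: 111)
Double-and-add from P = (1, 3):
  bit 0 = 1: acc = O + (1, 3) = (1, 3)
  bit 1 = 1: acc = (1, 3) + (10, 3) = (2, 10)
  bit 2 = 1: acc = (2, 10) + (7, 7) = (8, 4)

7P = (8, 4)


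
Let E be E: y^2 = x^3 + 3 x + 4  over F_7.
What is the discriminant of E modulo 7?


4 a^3 + 27 b^2 = 4*3^3 + 27*4^2 = 108 + 432 = 540
Delta = -16 * (540) = -8640
Delta mod 7 = 5

Delta = 5 (mod 7)


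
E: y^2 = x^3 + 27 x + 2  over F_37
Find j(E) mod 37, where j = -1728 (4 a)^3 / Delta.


Delta = -16(4 a^3 + 27 b^2) mod 37 = 1
-1728 * (4 a)^3 = -1728 * (4*27)^3 mod 37 = 36
j = 36 * 1^(-1) mod 37 = 36

j = 36 (mod 37)


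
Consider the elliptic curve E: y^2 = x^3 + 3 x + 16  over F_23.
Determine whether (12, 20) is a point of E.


Check whether y^2 = x^3 + 3 x + 16 (mod 23) for (x, y) = (12, 20).
LHS: y^2 = 20^2 mod 23 = 9
RHS: x^3 + 3 x + 16 = 12^3 + 3*12 + 16 mod 23 = 9
LHS = RHS

Yes, on the curve


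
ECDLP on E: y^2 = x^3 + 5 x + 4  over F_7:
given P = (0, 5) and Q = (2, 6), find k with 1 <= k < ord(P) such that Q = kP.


Enumerate multiples of P until we hit Q = (2, 6):
  1P = (0, 5)
  2P = (2, 1)
  3P = (2, 6)
Match found at i = 3.

k = 3


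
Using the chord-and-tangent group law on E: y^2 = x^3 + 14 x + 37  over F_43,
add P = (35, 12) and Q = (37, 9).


P != Q, so use the chord formula.
s = (y2 - y1) / (x2 - x1) = (40) / (2) mod 43 = 20
x3 = s^2 - x1 - x2 mod 43 = 20^2 - 35 - 37 = 27
y3 = s (x1 - x3) - y1 mod 43 = 20 * (35 - 27) - 12 = 19

P + Q = (27, 19)


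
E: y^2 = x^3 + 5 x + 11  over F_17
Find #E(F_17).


For each x in F_17, count y with y^2 = x^3 + 5 x + 11 mod 17:
  x = 1: RHS = 0, y in [0]  -> 1 point(s)
  x = 3: RHS = 2, y in [6, 11]  -> 2 point(s)
  x = 5: RHS = 8, y in [5, 12]  -> 2 point(s)
  x = 6: RHS = 2, y in [6, 11]  -> 2 point(s)
  x = 7: RHS = 15, y in [7, 10]  -> 2 point(s)
  x = 8: RHS = 2, y in [6, 11]  -> 2 point(s)
Affine points: 11. Add the point at infinity: total = 12.

#E(F_17) = 12


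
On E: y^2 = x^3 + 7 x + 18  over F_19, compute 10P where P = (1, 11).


k = 10 = 1010_2 (binary, LSB first: 0101)
Double-and-add from P = (1, 11):
  bit 0 = 0: acc unchanged = O
  bit 1 = 1: acc = O + (7, 7) = (7, 7)
  bit 2 = 0: acc unchanged = (7, 7)
  bit 3 = 1: acc = (7, 7) + (11, 1) = (8, 4)

10P = (8, 4)


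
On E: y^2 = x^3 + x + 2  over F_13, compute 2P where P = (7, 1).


Doubling: s = (3 x1^2 + a) / (2 y1)
s = (3*7^2 + 1) / (2*1) mod 13 = 9
x3 = s^2 - 2 x1 mod 13 = 9^2 - 2*7 = 2
y3 = s (x1 - x3) - y1 mod 13 = 9 * (7 - 2) - 1 = 5

2P = (2, 5)


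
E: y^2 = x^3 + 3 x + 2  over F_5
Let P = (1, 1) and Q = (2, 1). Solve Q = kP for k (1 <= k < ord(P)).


Enumerate multiples of P until we hit Q = (2, 1):
  1P = (1, 1)
  2P = (2, 1)
Match found at i = 2.

k = 2


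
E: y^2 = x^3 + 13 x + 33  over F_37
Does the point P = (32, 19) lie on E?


Check whether y^2 = x^3 + 13 x + 33 (mod 37) for (x, y) = (32, 19).
LHS: y^2 = 19^2 mod 37 = 28
RHS: x^3 + 13 x + 33 = 32^3 + 13*32 + 33 mod 37 = 28
LHS = RHS

Yes, on the curve


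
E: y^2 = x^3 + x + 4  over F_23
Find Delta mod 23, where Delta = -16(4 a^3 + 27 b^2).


4 a^3 + 27 b^2 = 4*1^3 + 27*4^2 = 4 + 432 = 436
Delta = -16 * (436) = -6976
Delta mod 23 = 16

Delta = 16 (mod 23)


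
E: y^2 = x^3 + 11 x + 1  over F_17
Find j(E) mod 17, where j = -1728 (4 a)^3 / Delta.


Delta = -16(4 a^3 + 27 b^2) mod 17 = 13
-1728 * (4 a)^3 = -1728 * (4*11)^3 mod 17 = 16
j = 16 * 13^(-1) mod 17 = 13

j = 13 (mod 17)


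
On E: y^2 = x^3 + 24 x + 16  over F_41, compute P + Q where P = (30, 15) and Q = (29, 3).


P != Q, so use the chord formula.
s = (y2 - y1) / (x2 - x1) = (29) / (40) mod 41 = 12
x3 = s^2 - x1 - x2 mod 41 = 12^2 - 30 - 29 = 3
y3 = s (x1 - x3) - y1 mod 41 = 12 * (30 - 3) - 15 = 22

P + Q = (3, 22)


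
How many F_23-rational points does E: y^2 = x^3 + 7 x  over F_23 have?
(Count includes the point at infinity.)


For each x in F_23, count y with y^2 = x^3 + 7 x + 0 mod 23:
  x = 0: RHS = 0, y in [0]  -> 1 point(s)
  x = 1: RHS = 8, y in [10, 13]  -> 2 point(s)
  x = 3: RHS = 2, y in [5, 18]  -> 2 point(s)
  x = 4: RHS = 0, y in [0]  -> 1 point(s)
  x = 7: RHS = 1, y in [1, 22]  -> 2 point(s)
  x = 8: RHS = 16, y in [4, 19]  -> 2 point(s)
  x = 10: RHS = 12, y in [9, 14]  -> 2 point(s)
  x = 12: RHS = 18, y in [8, 15]  -> 2 point(s)
  x = 14: RHS = 13, y in [6, 17]  -> 2 point(s)
  x = 17: RHS = 18, y in [8, 15]  -> 2 point(s)
  x = 18: RHS = 1, y in [1, 22]  -> 2 point(s)
  x = 19: RHS = 0, y in [0]  -> 1 point(s)
  x = 21: RHS = 1, y in [1, 22]  -> 2 point(s)
Affine points: 23. Add the point at infinity: total = 24.

#E(F_23) = 24


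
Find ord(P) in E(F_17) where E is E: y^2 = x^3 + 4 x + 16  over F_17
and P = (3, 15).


Compute successive multiples of P until we hit O:
  1P = (3, 15)
  2P = (2, 7)
  3P = (8, 13)
  4P = (15, 0)
  5P = (8, 4)
  6P = (2, 10)
  7P = (3, 2)
  8P = O

ord(P) = 8


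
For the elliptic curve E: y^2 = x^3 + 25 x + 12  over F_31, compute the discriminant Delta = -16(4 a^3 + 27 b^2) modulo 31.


4 a^3 + 27 b^2 = 4*25^3 + 27*12^2 = 62500 + 3888 = 66388
Delta = -16 * (66388) = -1062208
Delta mod 31 = 7

Delta = 7 (mod 31)


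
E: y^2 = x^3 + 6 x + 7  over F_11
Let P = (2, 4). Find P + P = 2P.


Doubling: s = (3 x1^2 + a) / (2 y1)
s = (3*2^2 + 6) / (2*4) mod 11 = 5
x3 = s^2 - 2 x1 mod 11 = 5^2 - 2*2 = 10
y3 = s (x1 - x3) - y1 mod 11 = 5 * (2 - 10) - 4 = 0

2P = (10, 0)


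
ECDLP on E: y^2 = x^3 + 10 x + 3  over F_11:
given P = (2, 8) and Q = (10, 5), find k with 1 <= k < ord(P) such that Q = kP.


Enumerate multiples of P until we hit Q = (10, 5):
  1P = (2, 8)
  2P = (7, 3)
  3P = (3, 4)
  4P = (0, 6)
  5P = (10, 6)
  6P = (8, 10)
  7P = (6, 9)
  8P = (1, 6)
  9P = (1, 5)
  10P = (6, 2)
  11P = (8, 1)
  12P = (10, 5)
Match found at i = 12.

k = 12


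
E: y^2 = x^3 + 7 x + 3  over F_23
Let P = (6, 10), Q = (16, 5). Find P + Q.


P != Q, so use the chord formula.
s = (y2 - y1) / (x2 - x1) = (18) / (10) mod 23 = 11
x3 = s^2 - x1 - x2 mod 23 = 11^2 - 6 - 16 = 7
y3 = s (x1 - x3) - y1 mod 23 = 11 * (6 - 7) - 10 = 2

P + Q = (7, 2)


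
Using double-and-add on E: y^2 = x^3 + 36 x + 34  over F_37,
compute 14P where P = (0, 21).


k = 14 = 1110_2 (binary, LSB first: 0111)
Double-and-add from P = (0, 21):
  bit 0 = 0: acc unchanged = O
  bit 1 = 1: acc = O + (3, 24) = (3, 24)
  bit 2 = 1: acc = (3, 24) + (32, 5) = (14, 10)
  bit 3 = 1: acc = (14, 10) + (10, 32) = (34, 26)

14P = (34, 26)


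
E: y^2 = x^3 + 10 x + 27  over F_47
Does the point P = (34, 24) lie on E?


Check whether y^2 = x^3 + 10 x + 27 (mod 47) for (x, y) = (34, 24).
LHS: y^2 = 24^2 mod 47 = 12
RHS: x^3 + 10 x + 27 = 34^3 + 10*34 + 27 mod 47 = 3
LHS != RHS

No, not on the curve


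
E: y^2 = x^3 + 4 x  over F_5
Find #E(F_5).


For each x in F_5, count y with y^2 = x^3 + 4 x + 0 mod 5:
  x = 0: RHS = 0, y in [0]  -> 1 point(s)
  x = 1: RHS = 0, y in [0]  -> 1 point(s)
  x = 2: RHS = 1, y in [1, 4]  -> 2 point(s)
  x = 3: RHS = 4, y in [2, 3]  -> 2 point(s)
  x = 4: RHS = 0, y in [0]  -> 1 point(s)
Affine points: 7. Add the point at infinity: total = 8.

#E(F_5) = 8


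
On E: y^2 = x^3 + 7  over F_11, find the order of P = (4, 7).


Compute successive multiples of P until we hit O:
  1P = (4, 7)
  2P = (6, 5)
  3P = (2, 2)
  4P = (3, 1)
  5P = (7, 8)
  6P = (5, 0)
  7P = (7, 3)
  8P = (3, 10)
  ... (continuing to 12P)
  12P = O

ord(P) = 12


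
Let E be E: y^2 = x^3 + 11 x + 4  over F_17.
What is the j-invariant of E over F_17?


Delta = -16(4 a^3 + 27 b^2) mod 17 = 10
-1728 * (4 a)^3 = -1728 * (4*11)^3 mod 17 = 16
j = 16 * 10^(-1) mod 17 = 5

j = 5 (mod 17)


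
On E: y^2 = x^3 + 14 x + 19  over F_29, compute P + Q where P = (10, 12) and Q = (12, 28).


P != Q, so use the chord formula.
s = (y2 - y1) / (x2 - x1) = (16) / (2) mod 29 = 8
x3 = s^2 - x1 - x2 mod 29 = 8^2 - 10 - 12 = 13
y3 = s (x1 - x3) - y1 mod 29 = 8 * (10 - 13) - 12 = 22

P + Q = (13, 22)


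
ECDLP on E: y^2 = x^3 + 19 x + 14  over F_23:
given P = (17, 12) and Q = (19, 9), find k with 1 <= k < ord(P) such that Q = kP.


Enumerate multiples of P until we hit Q = (19, 9):
  1P = (17, 12)
  2P = (18, 22)
  3P = (19, 14)
  4P = (11, 17)
  5P = (4, 4)
  6P = (10, 10)
  7P = (5, 21)
  8P = (3, 12)
  9P = (3, 11)
  10P = (5, 2)
  11P = (10, 13)
  12P = (4, 19)
  13P = (11, 6)
  14P = (19, 9)
Match found at i = 14.

k = 14


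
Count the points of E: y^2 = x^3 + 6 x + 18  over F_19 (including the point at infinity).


For each x in F_19, count y with y^2 = x^3 + 6 x + 18 mod 19:
  x = 1: RHS = 6, y in [5, 14]  -> 2 point(s)
  x = 2: RHS = 0, y in [0]  -> 1 point(s)
  x = 3: RHS = 6, y in [5, 14]  -> 2 point(s)
  x = 4: RHS = 11, y in [7, 12]  -> 2 point(s)
  x = 6: RHS = 4, y in [2, 17]  -> 2 point(s)
  x = 7: RHS = 4, y in [2, 17]  -> 2 point(s)
  x = 11: RHS = 9, y in [3, 16]  -> 2 point(s)
  x = 15: RHS = 6, y in [5, 14]  -> 2 point(s)
  x = 16: RHS = 11, y in [7, 12]  -> 2 point(s)
  x = 17: RHS = 17, y in [6, 13]  -> 2 point(s)
  x = 18: RHS = 11, y in [7, 12]  -> 2 point(s)
Affine points: 21. Add the point at infinity: total = 22.

#E(F_19) = 22


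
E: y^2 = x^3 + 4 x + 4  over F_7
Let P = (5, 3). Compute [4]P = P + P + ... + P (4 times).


k = 4 = 100_2 (binary, LSB first: 001)
Double-and-add from P = (5, 3):
  bit 0 = 0: acc unchanged = O
  bit 1 = 0: acc unchanged = O
  bit 2 = 1: acc = O + (5, 4) = (5, 4)

4P = (5, 4)


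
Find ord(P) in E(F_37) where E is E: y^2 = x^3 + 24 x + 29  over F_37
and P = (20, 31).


Compute successive multiples of P until we hit O:
  1P = (20, 31)
  2P = (4, 2)
  3P = (4, 35)
  4P = (20, 6)
  5P = O

ord(P) = 5


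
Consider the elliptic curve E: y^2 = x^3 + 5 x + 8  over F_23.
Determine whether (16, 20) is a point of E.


Check whether y^2 = x^3 + 5 x + 8 (mod 23) for (x, y) = (16, 20).
LHS: y^2 = 20^2 mod 23 = 9
RHS: x^3 + 5 x + 8 = 16^3 + 5*16 + 8 mod 23 = 21
LHS != RHS

No, not on the curve


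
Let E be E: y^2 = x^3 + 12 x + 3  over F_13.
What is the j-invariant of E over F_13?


Delta = -16(4 a^3 + 27 b^2) mod 13 = 11
-1728 * (4 a)^3 = -1728 * (4*12)^3 mod 13 = 1
j = 1 * 11^(-1) mod 13 = 6

j = 6 (mod 13)


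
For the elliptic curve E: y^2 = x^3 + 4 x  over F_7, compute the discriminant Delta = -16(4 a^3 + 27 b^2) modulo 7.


4 a^3 + 27 b^2 = 4*4^3 + 27*0^2 = 256 + 0 = 256
Delta = -16 * (256) = -4096
Delta mod 7 = 6

Delta = 6 (mod 7)


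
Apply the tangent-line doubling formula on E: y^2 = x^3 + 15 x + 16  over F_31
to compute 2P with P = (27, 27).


Doubling: s = (3 x1^2 + a) / (2 y1)
s = (3*27^2 + 15) / (2*27) mod 31 = 27
x3 = s^2 - 2 x1 mod 31 = 27^2 - 2*27 = 24
y3 = s (x1 - x3) - y1 mod 31 = 27 * (27 - 24) - 27 = 23

2P = (24, 23)


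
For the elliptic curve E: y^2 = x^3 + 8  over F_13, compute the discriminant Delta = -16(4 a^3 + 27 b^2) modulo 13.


4 a^3 + 27 b^2 = 4*0^3 + 27*8^2 = 0 + 1728 = 1728
Delta = -16 * (1728) = -27648
Delta mod 13 = 3

Delta = 3 (mod 13)


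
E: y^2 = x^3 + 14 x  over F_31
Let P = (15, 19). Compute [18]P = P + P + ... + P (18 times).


k = 18 = 10010_2 (binary, LSB first: 01001)
Double-and-add from P = (15, 19):
  bit 0 = 0: acc unchanged = O
  bit 1 = 1: acc = O + (2, 25) = (2, 25)
  bit 2 = 0: acc unchanged = (2, 25)
  bit 3 = 0: acc unchanged = (2, 25)
  bit 4 = 1: acc = (2, 25) + (0, 0) = (7, 21)

18P = (7, 21)


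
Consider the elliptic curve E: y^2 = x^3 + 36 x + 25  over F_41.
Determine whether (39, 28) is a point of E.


Check whether y^2 = x^3 + 36 x + 25 (mod 41) for (x, y) = (39, 28).
LHS: y^2 = 28^2 mod 41 = 5
RHS: x^3 + 36 x + 25 = 39^3 + 36*39 + 25 mod 41 = 27
LHS != RHS

No, not on the curve


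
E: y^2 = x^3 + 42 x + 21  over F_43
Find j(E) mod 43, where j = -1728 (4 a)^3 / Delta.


Delta = -16(4 a^3 + 27 b^2) mod 43 = 42
-1728 * (4 a)^3 = -1728 * (4*42)^3 mod 43 = 39
j = 39 * 42^(-1) mod 43 = 4

j = 4 (mod 43)


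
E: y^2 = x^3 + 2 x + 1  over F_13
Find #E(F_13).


For each x in F_13, count y with y^2 = x^3 + 2 x + 1 mod 13:
  x = 0: RHS = 1, y in [1, 12]  -> 2 point(s)
  x = 1: RHS = 4, y in [2, 11]  -> 2 point(s)
  x = 2: RHS = 0, y in [0]  -> 1 point(s)
  x = 8: RHS = 9, y in [3, 10]  -> 2 point(s)
Affine points: 7. Add the point at infinity: total = 8.

#E(F_13) = 8


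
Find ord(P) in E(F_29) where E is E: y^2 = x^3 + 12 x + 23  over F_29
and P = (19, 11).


Compute successive multiples of P until we hit O:
  1P = (19, 11)
  2P = (21, 16)
  3P = (17, 23)
  4P = (0, 20)
  5P = (14, 8)
  6P = (1, 23)
  7P = (3, 17)
  8P = (23, 5)
  ... (continuing to 25P)
  25P = O

ord(P) = 25


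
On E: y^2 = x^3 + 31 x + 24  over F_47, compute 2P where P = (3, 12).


Doubling: s = (3 x1^2 + a) / (2 y1)
s = (3*3^2 + 31) / (2*12) mod 47 = 22
x3 = s^2 - 2 x1 mod 47 = 22^2 - 2*3 = 8
y3 = s (x1 - x3) - y1 mod 47 = 22 * (3 - 8) - 12 = 19

2P = (8, 19)


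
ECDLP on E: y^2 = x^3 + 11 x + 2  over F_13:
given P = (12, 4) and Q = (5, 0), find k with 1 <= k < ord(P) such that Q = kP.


Enumerate multiples of P until we hit Q = (5, 0):
  1P = (12, 4)
  2P = (1, 12)
  3P = (3, 6)
  4P = (8, 11)
  5P = (5, 0)
Match found at i = 5.

k = 5


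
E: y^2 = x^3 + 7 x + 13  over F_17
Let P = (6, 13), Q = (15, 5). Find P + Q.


P != Q, so use the chord formula.
s = (y2 - y1) / (x2 - x1) = (9) / (9) mod 17 = 1
x3 = s^2 - x1 - x2 mod 17 = 1^2 - 6 - 15 = 14
y3 = s (x1 - x3) - y1 mod 17 = 1 * (6 - 14) - 13 = 13

P + Q = (14, 13)


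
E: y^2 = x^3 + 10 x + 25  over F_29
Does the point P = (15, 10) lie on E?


Check whether y^2 = x^3 + 10 x + 25 (mod 29) for (x, y) = (15, 10).
LHS: y^2 = 10^2 mod 29 = 13
RHS: x^3 + 10 x + 25 = 15^3 + 10*15 + 25 mod 29 = 12
LHS != RHS

No, not on the curve


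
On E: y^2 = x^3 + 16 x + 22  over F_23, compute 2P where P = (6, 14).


Doubling: s = (3 x1^2 + a) / (2 y1)
s = (3*6^2 + 16) / (2*14) mod 23 = 11
x3 = s^2 - 2 x1 mod 23 = 11^2 - 2*6 = 17
y3 = s (x1 - x3) - y1 mod 23 = 11 * (6 - 17) - 14 = 3

2P = (17, 3)


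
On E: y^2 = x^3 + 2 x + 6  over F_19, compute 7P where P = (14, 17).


k = 7 = 111_2 (binary, LSB first: 111)
Double-and-add from P = (14, 17):
  bit 0 = 1: acc = O + (14, 17) = (14, 17)
  bit 1 = 1: acc = (14, 17) + (16, 12) = (0, 5)
  bit 2 = 1: acc = (0, 5) + (10, 0) = (14, 2)

7P = (14, 2)


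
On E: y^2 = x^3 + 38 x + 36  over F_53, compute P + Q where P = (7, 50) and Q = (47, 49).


P != Q, so use the chord formula.
s = (y2 - y1) / (x2 - x1) = (52) / (40) mod 53 = 49
x3 = s^2 - x1 - x2 mod 53 = 49^2 - 7 - 47 = 15
y3 = s (x1 - x3) - y1 mod 53 = 49 * (7 - 15) - 50 = 35

P + Q = (15, 35)


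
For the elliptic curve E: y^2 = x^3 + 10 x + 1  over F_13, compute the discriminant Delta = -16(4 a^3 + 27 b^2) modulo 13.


4 a^3 + 27 b^2 = 4*10^3 + 27*1^2 = 4000 + 27 = 4027
Delta = -16 * (4027) = -64432
Delta mod 13 = 9

Delta = 9 (mod 13)


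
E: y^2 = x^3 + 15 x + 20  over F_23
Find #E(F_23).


For each x in F_23, count y with y^2 = x^3 + 15 x + 20 mod 23:
  x = 1: RHS = 13, y in [6, 17]  -> 2 point(s)
  x = 2: RHS = 12, y in [9, 14]  -> 2 point(s)
  x = 3: RHS = 0, y in [0]  -> 1 point(s)
  x = 4: RHS = 6, y in [11, 12]  -> 2 point(s)
  x = 5: RHS = 13, y in [6, 17]  -> 2 point(s)
  x = 6: RHS = 4, y in [2, 21]  -> 2 point(s)
  x = 7: RHS = 8, y in [10, 13]  -> 2 point(s)
  x = 8: RHS = 8, y in [10, 13]  -> 2 point(s)
  x = 15: RHS = 9, y in [3, 20]  -> 2 point(s)
  x = 16: RHS = 9, y in [3, 20]  -> 2 point(s)
  x = 17: RHS = 13, y in [6, 17]  -> 2 point(s)
  x = 18: RHS = 4, y in [2, 21]  -> 2 point(s)
  x = 22: RHS = 4, y in [2, 21]  -> 2 point(s)
Affine points: 25. Add the point at infinity: total = 26.

#E(F_23) = 26


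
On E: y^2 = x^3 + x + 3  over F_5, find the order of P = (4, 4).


Compute successive multiples of P until we hit O:
  1P = (4, 4)
  2P = (1, 0)
  3P = (4, 1)
  4P = O

ord(P) = 4


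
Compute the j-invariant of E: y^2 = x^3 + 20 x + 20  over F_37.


Delta = -16(4 a^3 + 27 b^2) mod 37 = 33
-1728 * (4 a)^3 = -1728 * (4*20)^3 mod 37 = 8
j = 8 * 33^(-1) mod 37 = 35

j = 35 (mod 37)


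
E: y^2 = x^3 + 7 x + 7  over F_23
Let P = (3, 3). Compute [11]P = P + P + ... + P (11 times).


k = 11 = 1011_2 (binary, LSB first: 1101)
Double-and-add from P = (3, 3):
  bit 0 = 1: acc = O + (3, 3) = (3, 3)
  bit 1 = 1: acc = (3, 3) + (21, 10) = (12, 5)
  bit 2 = 0: acc unchanged = (12, 5)
  bit 3 = 1: acc = (12, 5) + (17, 18) = (21, 13)

11P = (21, 13)
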